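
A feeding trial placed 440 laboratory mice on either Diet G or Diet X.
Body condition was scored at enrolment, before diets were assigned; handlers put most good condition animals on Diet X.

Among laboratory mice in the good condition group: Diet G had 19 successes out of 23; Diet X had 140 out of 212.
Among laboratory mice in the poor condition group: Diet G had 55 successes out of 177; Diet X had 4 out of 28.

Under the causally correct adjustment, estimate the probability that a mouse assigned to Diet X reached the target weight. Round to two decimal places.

The imbalance in starting body condition arose from how laboratory mice were allocated, not from anything the diet did; and starting body condition independently affects the outcome. The pooled gap is confounded — condition on starting body condition.
Standardising Diet X to the population starting body condition mix: 0.534·140/212 + 0.466·4/28 = 0.419.

0.42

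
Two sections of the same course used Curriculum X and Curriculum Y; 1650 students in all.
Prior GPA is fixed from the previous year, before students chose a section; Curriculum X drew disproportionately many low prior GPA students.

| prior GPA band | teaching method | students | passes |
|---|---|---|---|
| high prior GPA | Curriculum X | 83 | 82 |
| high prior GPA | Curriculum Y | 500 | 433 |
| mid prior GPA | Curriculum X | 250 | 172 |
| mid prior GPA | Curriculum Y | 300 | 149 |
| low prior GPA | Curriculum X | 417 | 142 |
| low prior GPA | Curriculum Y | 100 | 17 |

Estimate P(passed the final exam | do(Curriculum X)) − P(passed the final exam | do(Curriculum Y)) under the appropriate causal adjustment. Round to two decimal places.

Prior GPA band differs across teaching methods for reasons unrelated to any effect of the teaching method itself, and it separately predicts the outcome — a classic confounder. We must compare within prior GPA band levels.
Adjusting over the population distribution of prior GPA band: 0.353·(0.988−0.866) + 0.333·(0.688−0.497) + 0.313·(0.341−0.170) = +0.160.

+0.16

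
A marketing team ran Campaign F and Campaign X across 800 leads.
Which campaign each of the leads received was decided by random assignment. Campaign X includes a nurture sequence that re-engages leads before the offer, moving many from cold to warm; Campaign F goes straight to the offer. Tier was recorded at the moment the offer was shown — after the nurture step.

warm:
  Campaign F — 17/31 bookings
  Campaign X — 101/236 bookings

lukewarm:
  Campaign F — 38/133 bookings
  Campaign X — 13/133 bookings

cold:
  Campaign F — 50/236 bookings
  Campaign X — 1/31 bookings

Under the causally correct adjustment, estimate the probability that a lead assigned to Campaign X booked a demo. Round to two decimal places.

The engagement tier-specific comparison favours Campaign F throughout, but the pooled figures favour Campaign X. The question is whether to condition on engagement tier.
The distribution of engagement tier is itself part of what the campaign does — it is an intermediate outcome. Holding it fixed would remove that part of the effect; the total effect is the pooled difference.
So P(outcome | do(Campaign X)) is just the pooled rate for Campaign X: 115/400 = 0.287.

0.29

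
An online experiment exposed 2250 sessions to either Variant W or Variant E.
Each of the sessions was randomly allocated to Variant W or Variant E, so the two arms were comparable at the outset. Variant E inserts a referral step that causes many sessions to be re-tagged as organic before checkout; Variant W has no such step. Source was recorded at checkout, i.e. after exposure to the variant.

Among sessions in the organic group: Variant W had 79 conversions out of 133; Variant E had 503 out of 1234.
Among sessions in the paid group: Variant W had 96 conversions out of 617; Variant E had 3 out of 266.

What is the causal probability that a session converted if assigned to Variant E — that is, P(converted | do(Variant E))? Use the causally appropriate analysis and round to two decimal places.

0.34

The traffic source-specific comparison favours Variant W throughout, but the pooled figures favour Variant E. The question is whether to condition on traffic source.
Traffic source is downstream of the variant. One should not condition on a consequence of treatment, so the overall rates are the right comparison.
So P(outcome | do(Variant E)) is just the pooled rate for Variant E: 506/1500 = 0.337.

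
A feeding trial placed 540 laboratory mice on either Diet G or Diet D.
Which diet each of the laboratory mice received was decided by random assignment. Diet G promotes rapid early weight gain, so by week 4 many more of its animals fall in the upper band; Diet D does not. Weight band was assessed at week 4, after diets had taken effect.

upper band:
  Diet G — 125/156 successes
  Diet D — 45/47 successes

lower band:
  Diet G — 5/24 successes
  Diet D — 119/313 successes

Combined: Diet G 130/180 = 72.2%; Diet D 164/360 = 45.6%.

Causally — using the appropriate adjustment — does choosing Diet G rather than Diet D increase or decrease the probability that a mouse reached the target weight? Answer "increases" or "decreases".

increases

The week-4 weight band-specific comparison favours Diet D throughout, but the pooled figures favour Diet G. The question is whether to condition on week-4 weight band.
Week-4 weight band here is a post-treatment variable shaped by the diet; conditioning on it would introduce bias rather than remove it. The overall comparison is the causal one.
Pooled: Diet G 72.2% vs Diet D 45.6%; Diet G is higher overall.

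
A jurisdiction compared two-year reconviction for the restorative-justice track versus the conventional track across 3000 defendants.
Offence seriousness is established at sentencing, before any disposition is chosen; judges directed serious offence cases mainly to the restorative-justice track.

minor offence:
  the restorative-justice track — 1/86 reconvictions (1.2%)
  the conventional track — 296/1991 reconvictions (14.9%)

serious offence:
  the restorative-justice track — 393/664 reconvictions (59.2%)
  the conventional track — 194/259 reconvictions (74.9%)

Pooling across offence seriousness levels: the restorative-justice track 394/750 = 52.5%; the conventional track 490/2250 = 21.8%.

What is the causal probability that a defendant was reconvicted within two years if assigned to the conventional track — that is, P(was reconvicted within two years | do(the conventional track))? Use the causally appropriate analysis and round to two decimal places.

Nothing the disposition does changes offence seriousness; the imbalance is an allocation artefact. With offence seriousness also predicting the outcome, the pooled figure is confounded, and the within-stratum comparison is the causal one.
Standardising the conventional track to the population offence seriousness mix: 0.692·296/1991 + 0.308·194/259 = 0.333.

0.33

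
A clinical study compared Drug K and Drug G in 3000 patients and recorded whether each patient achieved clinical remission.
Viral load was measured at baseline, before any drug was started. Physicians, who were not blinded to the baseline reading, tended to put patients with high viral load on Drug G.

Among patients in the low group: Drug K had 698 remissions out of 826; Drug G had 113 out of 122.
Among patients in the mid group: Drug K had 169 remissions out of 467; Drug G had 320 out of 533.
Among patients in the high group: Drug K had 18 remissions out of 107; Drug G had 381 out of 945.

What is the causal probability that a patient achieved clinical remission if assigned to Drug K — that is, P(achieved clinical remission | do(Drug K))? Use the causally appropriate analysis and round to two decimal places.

0.45

Viral load differs across drugs for reasons unrelated to any effect of the drug itself, and it separately predicts the outcome — a classic confounder. We must compare within viral load levels.
Standardising Drug K to the population viral load mix: 0.316·698/826 + 0.333·169/467 + 0.351·18/107 = 0.447.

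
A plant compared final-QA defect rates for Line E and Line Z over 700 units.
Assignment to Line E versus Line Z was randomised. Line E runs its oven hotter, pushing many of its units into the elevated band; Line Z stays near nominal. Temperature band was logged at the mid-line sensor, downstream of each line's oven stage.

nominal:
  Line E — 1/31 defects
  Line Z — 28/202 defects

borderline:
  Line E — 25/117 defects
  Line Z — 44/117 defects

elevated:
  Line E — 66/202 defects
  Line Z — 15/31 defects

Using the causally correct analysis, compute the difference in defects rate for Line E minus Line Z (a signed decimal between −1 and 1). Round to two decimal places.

Stratifying would compare lines among units the lines themselves sorted into in-process temperature band groups — a form of selection on an intermediate. The unconditioned pooled rates give the total causal effect.
The causal difference is the pooled difference: 0.263 − 0.249 = +0.014.

+0.01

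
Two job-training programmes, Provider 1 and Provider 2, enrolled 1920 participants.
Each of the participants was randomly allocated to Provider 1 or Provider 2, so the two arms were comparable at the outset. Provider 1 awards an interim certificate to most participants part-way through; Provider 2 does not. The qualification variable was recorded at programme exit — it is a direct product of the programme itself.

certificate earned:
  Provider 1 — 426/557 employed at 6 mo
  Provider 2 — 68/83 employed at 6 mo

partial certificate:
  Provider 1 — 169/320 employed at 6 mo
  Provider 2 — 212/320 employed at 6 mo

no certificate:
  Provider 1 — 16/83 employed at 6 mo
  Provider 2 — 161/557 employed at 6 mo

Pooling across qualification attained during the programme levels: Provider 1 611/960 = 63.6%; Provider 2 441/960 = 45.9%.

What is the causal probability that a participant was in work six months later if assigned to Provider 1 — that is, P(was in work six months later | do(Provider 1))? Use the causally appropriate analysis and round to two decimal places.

The qualification attained during the programme-specific comparison favours Provider 2 throughout, but the pooled figures favour Provider 1. The question is whether to condition on qualification attained during the programme.
Qualification attained during the programme lies on the pathway programme → qualification attained during the programme → outcome, so adjusting for it blocks the indirect effect. For the total causal effect of programme, use the unadjusted pooled rates.
So P(outcome | do(Provider 1)) is just the pooled rate for Provider 1: 611/960 = 0.636.

0.64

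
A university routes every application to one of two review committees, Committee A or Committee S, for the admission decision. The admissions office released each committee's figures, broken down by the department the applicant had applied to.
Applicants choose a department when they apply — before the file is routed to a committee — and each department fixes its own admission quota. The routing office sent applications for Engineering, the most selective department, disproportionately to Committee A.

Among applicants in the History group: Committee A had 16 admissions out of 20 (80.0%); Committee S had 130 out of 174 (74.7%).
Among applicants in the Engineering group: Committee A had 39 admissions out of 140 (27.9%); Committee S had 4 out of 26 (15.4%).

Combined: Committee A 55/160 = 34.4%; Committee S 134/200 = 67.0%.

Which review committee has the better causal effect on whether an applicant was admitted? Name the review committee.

The imbalance in department arose from how applicants were allocated, not from anything the review committee did; and department independently affects the outcome. The pooled gap is confounded — condition on department.
Within each level — History: 80.0% vs 74.7%; Engineering: 27.9% vs 15.4% — Committee A is higher every time.

Committee A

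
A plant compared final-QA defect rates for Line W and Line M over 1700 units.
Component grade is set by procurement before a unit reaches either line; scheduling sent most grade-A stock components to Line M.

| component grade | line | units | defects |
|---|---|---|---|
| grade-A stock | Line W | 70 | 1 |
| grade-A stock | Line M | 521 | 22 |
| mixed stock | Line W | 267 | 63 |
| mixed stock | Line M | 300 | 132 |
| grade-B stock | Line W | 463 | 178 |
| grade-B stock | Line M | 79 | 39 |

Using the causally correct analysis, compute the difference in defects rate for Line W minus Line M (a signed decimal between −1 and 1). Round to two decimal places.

The component grade-specific comparison favours Line W throughout, but the pooled figures favour Line M. The question is whether to condition on component grade.
Component grade differs across lines for reasons unrelated to any effect of the line itself, and it separately predicts the outcome — a classic confounder. We must compare within component grade levels.
Adjusting over the population distribution of component grade: 0.348·(0.014−0.042) + 0.334·(0.236−0.440) + 0.319·(0.384−0.494) = -0.113.

-0.11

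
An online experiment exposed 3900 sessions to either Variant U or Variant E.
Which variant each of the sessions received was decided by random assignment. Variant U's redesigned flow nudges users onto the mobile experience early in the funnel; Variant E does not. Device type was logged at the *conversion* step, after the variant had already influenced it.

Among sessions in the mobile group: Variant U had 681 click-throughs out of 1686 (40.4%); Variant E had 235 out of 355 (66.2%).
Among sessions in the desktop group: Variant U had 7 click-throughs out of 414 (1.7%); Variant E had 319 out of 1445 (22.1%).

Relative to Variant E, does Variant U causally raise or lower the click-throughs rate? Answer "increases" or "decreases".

The device type-specific comparison favours Variant E throughout, but the pooled figures favour Variant U. The question is whether to condition on device type.
The distribution of device type is itself part of what the variant does — it is an intermediate outcome. Holding it fixed would remove that part of the effect; the total effect is the pooled difference.
Pooled: Variant U 32.8% vs Variant E 30.8%; Variant U is higher overall.

increases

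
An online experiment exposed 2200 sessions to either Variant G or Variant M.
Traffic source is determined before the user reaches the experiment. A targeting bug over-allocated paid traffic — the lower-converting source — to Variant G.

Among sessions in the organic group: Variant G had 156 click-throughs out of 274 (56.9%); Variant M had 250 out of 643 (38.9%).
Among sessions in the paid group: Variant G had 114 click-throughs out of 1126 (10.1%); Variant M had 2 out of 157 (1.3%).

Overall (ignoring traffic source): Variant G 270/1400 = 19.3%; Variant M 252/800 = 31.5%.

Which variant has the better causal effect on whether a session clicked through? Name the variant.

Variant G

The traffic source-specific comparison favours Variant G throughout, but the pooled figures favour Variant M. The question is whether to condition on traffic source.
Traffic source satisfies the back-door criterion: it is not a descendant of the variant, and it blocks the spurious path from variant to outcome. Adjusting for it (i.e., using the within-traffic source rates) gives the causal effect.
Within each level — organic: 56.9% vs 38.9%; paid: 10.1% vs 1.3% — Variant G is higher every time.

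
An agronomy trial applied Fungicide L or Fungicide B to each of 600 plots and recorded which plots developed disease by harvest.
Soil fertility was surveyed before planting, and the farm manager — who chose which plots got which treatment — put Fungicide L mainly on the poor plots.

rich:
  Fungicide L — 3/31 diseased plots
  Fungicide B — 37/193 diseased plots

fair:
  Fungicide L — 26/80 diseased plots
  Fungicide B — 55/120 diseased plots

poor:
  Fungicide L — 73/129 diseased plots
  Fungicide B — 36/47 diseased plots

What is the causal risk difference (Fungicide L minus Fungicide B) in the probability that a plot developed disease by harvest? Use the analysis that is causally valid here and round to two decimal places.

The soil fertility-specific comparison favours Fungicide L throughout, but the pooled figures favour Fungicide B. The question is whether to condition on soil fertility.
Nothing the fungicide does changes soil fertility; the imbalance is an allocation artefact. With soil fertility also predicting the outcome, the pooled figure is confounded, and the within-stratum comparison is the causal one.
Adjusting over the population distribution of soil fertility: 0.373·(0.097−0.192) + 0.333·(0.325−0.458) + 0.293·(0.566−0.766) = -0.139.

-0.14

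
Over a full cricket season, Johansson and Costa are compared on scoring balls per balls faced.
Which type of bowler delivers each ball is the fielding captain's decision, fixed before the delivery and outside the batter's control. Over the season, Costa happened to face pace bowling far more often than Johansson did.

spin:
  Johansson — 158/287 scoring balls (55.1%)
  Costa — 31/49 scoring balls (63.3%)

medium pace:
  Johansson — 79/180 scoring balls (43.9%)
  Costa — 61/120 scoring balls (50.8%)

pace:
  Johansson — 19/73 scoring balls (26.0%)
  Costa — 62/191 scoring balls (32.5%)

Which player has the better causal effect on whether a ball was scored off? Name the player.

Costa

The bowling type-specific comparison favours Costa throughout, but the pooled figures favour Johansson. The question is whether to condition on bowling type.
The imbalance in bowling type arose from how balls faced were allocated, not from anything the player did; and bowling type independently affects the outcome. The pooled gap is confounded — condition on bowling type.
Within each level — spin: 55.1% vs 63.3%; medium pace: 43.9% vs 50.8%; pace: 26.0% vs 32.5% — Costa is higher every time.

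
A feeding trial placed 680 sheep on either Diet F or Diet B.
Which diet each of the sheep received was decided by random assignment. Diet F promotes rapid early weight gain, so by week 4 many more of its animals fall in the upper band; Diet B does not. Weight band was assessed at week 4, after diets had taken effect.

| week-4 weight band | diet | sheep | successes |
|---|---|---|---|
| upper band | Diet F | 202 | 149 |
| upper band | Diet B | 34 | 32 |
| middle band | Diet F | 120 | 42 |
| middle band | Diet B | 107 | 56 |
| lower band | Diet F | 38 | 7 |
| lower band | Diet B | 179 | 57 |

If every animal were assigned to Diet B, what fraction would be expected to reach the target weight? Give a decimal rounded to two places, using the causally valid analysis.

0.45

The distribution of week-4 weight band is itself part of what the diet does — it is an intermediate outcome. Holding it fixed would remove that part of the effect; the total effect is the pooled difference.
So P(outcome | do(Diet B)) is just the pooled rate for Diet B: 145/320 = 0.453.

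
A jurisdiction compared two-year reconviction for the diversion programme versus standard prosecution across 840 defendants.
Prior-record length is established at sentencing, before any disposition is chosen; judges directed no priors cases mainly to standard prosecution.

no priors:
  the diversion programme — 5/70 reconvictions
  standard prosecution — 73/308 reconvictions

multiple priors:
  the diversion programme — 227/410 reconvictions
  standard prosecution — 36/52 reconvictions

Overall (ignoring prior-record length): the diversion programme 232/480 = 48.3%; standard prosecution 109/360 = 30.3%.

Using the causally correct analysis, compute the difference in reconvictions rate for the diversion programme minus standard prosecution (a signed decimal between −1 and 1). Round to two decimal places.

-0.15

the diversion programme is lower inside every prior-record length stratum but standard prosecution is lower in aggregate. Whether to stratify depends on how prior-record length relates to the disposition.
Since prior-record length is a pre-existing factor (not a product of the disposition) and it affects the outcome on its own, it is a confounder. The stratified rates, not the pooled rate, identify the causal effect.
Adjusting over the population distribution of prior-record length: 0.450·(0.071−0.237) + 0.550·(0.554−0.692) = -0.151.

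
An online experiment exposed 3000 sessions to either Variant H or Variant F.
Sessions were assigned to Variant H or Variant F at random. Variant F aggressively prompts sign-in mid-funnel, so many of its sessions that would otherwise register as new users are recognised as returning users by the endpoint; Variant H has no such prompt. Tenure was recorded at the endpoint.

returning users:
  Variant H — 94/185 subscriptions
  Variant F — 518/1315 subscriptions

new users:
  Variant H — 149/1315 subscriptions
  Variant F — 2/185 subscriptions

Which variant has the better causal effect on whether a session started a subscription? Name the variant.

The user tenure-specific comparison favours Variant H throughout, but the pooled figures favour Variant F. The question is whether to condition on user tenure.
User tenure here is a post-treatment variable shaped by the variant; conditioning on it would introduce bias rather than remove it. The overall comparison is the causal one.
Pooled: Variant H 16.2% vs Variant F 34.7%; Variant F is higher overall.

Variant F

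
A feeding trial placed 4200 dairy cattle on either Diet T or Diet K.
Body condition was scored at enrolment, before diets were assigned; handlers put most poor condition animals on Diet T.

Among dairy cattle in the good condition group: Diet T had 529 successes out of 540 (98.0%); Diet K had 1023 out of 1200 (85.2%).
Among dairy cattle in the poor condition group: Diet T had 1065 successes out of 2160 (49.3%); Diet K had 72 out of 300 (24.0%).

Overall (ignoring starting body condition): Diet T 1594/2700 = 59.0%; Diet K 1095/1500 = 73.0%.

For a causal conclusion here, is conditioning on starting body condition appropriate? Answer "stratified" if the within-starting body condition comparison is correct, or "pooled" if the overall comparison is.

Since starting body condition is a pre-existing factor (not a product of the diet) and it affects the outcome on its own, it is a confounder. The stratified rates, not the pooled rate, identify the causal effect.
Within each level — good condition: 98.0% vs 85.2%; poor condition: 49.3% vs 24.0% — Diet T is higher every time.

stratified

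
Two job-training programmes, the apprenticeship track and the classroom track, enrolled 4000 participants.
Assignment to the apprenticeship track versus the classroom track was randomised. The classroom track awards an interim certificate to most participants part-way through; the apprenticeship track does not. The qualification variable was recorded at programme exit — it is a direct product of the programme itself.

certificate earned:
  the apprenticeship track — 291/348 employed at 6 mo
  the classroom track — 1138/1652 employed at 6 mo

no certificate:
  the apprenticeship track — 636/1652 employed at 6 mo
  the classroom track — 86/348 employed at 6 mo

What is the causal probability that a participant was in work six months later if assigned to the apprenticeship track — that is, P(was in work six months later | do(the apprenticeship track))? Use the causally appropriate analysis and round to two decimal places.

The qualification attained during the programme-specific comparison favours the apprenticeship track throughout, but the pooled figures favour the classroom track. The question is whether to condition on qualification attained during the programme.
Qualification attained during the programme lies on the pathway programme → qualification attained during the programme → outcome, so adjusting for it blocks the indirect effect. For the total causal effect of programme, use the unadjusted pooled rates.
So P(outcome | do(the apprenticeship track)) is just the pooled rate for the apprenticeship track: 927/2000 = 0.464.

0.46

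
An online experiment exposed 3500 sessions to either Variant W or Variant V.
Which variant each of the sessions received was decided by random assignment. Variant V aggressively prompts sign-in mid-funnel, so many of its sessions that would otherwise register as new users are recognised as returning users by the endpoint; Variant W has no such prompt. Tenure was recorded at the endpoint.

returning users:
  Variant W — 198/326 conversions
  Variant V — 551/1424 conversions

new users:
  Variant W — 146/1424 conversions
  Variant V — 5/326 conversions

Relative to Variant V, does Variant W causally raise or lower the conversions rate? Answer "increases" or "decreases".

decreases

Variant W is higher inside every user tenure stratum but Variant V is higher in aggregate. Whether to stratify depends on how user tenure relates to the variant.
User tenure lies on the pathway variant → user tenure → outcome, so adjusting for it blocks the indirect effect. For the total causal effect of variant, use the unadjusted pooled rates.
Pooled: Variant W 19.7% vs Variant V 31.8%; Variant V is higher overall.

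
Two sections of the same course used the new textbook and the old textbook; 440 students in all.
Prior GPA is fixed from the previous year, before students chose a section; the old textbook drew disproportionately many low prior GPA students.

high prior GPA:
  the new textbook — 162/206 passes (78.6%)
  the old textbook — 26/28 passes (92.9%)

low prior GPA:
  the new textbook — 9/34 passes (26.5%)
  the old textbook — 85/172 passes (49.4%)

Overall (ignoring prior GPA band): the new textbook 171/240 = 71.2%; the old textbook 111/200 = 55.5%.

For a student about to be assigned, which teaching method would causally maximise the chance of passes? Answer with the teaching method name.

the old textbook

The stratified and pooled comparisons disagree (the old textbook wins within each prior GPA band; the new textbook wins overall), so the answer turns on the causal role of prior GPA band.
Prior GPA band satisfies the back-door criterion: it is not a descendant of the teaching method, and it blocks the spurious path from teaching method to outcome. Adjusting for it (i.e., using the within-prior GPA band rates) gives the causal effect.
Within each level — high prior GPA: 78.6% vs 92.9%; low prior GPA: 26.5% vs 49.4% — the old textbook is higher every time.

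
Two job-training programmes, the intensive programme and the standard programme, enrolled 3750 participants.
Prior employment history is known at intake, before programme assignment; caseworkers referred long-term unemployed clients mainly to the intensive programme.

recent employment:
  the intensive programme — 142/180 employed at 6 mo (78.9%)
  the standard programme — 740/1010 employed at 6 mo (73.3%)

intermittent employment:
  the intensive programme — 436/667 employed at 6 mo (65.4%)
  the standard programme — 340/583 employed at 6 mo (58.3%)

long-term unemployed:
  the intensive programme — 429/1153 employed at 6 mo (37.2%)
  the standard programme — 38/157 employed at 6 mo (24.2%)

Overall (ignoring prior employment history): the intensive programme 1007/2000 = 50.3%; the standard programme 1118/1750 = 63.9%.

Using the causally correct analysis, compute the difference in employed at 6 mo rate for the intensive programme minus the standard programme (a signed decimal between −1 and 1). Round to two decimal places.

+0.09

Prior employment history differs across programmes for reasons unrelated to any effect of the programme itself, and it separately predicts the outcome — a classic confounder. We must compare within prior employment history levels.
Adjusting over the population distribution of prior employment history: 0.317·(0.789−0.733) + 0.333·(0.654−0.583) + 0.349·(0.372−0.242) = +0.087.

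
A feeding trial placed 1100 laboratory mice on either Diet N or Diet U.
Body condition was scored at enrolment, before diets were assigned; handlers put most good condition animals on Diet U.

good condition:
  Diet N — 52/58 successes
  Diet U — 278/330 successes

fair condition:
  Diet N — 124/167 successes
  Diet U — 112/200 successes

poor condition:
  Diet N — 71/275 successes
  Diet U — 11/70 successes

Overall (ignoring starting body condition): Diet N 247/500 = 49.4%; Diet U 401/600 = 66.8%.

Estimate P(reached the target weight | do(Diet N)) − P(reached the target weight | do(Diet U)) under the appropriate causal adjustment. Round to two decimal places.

+0.11

The starting body condition-specific comparison favours Diet N throughout, but the pooled figures favour Diet U. The question is whether to condition on starting body condition.
Nothing the diet does changes starting body condition; the imbalance is an allocation artefact. With starting body condition also predicting the outcome, the pooled figure is confounded, and the within-stratum comparison is the causal one.
Adjusting over the population distribution of starting body condition: 0.353·(0.897−0.842) + 0.334·(0.743−0.560) + 0.314·(0.258−0.157) = +0.112.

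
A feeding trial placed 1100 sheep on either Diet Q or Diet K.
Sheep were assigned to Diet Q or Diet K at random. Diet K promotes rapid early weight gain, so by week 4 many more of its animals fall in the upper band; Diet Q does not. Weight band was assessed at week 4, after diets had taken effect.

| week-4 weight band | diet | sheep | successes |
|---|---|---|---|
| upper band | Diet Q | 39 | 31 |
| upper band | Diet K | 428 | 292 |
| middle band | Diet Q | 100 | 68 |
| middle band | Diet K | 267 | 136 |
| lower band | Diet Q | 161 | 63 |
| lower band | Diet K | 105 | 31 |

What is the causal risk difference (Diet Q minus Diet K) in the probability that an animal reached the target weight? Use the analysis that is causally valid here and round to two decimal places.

Week-4 weight band lies on the pathway diet → week-4 weight band → outcome, so adjusting for it blocks the indirect effect. For the total causal effect of diet, use the unadjusted pooled rates.
The causal difference is the pooled difference: 0.540 − 0.574 = -0.034.

-0.03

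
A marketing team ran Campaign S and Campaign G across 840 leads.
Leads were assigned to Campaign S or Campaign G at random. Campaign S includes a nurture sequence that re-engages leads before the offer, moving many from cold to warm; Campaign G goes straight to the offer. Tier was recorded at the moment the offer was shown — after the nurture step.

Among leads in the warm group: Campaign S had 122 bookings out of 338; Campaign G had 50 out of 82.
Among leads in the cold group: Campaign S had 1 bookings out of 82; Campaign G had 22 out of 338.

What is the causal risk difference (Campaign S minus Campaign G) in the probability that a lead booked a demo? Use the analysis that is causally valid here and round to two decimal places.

Within every engagement tier level Campaign G has the higher rate, yet pooled Campaign S does — Simpson's reversal.
The distribution of engagement tier is itself part of what the campaign does — it is an intermediate outcome. Holding it fixed would remove that part of the effect; the total effect is the pooled difference.
The causal difference is the pooled difference: 0.293 − 0.171 = +0.121.

+0.12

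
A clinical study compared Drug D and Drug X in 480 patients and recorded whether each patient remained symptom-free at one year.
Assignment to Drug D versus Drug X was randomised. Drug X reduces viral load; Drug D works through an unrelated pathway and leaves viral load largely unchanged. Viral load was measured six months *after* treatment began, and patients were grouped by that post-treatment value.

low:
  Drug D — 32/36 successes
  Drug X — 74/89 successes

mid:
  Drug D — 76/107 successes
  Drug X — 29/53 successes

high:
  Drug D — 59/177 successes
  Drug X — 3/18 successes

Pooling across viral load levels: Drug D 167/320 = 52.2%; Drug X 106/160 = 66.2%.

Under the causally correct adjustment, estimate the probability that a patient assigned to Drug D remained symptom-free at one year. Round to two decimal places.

0.52

The viral load-specific comparison favours Drug D throughout, but the pooled figures favour Drug X. The question is whether to condition on viral load.
The distribution of viral load is itself part of what the drug does — it is an intermediate outcome. Holding it fixed would remove that part of the effect; the total effect is the pooled difference.
So P(outcome | do(Drug D)) is just the pooled rate for Drug D: 167/320 = 0.522.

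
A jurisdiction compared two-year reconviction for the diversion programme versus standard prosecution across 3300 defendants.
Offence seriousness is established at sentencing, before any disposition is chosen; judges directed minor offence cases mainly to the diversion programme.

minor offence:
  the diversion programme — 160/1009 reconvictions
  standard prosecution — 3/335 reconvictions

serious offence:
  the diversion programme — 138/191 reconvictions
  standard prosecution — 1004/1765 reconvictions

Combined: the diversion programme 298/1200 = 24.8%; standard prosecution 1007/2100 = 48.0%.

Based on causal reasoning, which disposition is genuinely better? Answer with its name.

standard prosecution

The imbalance in offence seriousness arose from how defendants were allocated, not from anything the disposition did; and offence seriousness independently affects the outcome. The pooled gap is confounded — condition on offence seriousness.
Within each level — minor offence: 15.9% vs 0.9%; serious offence: 72.3% vs 56.9% — standard prosecution is lower every time.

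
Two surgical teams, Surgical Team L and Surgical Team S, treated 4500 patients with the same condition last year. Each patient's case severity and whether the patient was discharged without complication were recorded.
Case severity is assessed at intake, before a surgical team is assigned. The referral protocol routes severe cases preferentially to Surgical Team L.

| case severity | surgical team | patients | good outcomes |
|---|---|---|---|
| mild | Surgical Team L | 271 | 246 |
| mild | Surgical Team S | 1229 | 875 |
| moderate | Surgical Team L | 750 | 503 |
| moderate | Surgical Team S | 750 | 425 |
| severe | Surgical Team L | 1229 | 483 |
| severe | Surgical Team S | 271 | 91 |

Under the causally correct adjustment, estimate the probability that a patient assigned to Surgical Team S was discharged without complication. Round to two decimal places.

Case severity differs across surgical teams for reasons unrelated to any effect of the surgical team itself, and it separately predicts the outcome — a classic confounder. We must compare within case severity levels.
Standardising Surgical Team S to the population case severity mix: 0.333·875/1229 + 0.333·425/750 + 0.333·91/271 = 0.538.

0.54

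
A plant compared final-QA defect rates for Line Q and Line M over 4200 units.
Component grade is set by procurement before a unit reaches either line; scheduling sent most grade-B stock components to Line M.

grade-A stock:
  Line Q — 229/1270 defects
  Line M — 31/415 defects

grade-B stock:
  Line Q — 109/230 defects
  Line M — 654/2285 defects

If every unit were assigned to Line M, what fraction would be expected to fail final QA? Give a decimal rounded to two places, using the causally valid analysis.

Line M is lower inside every component grade stratum but Line Q is lower in aggregate. Whether to stratify depends on how component grade relates to the line.
Here component grade is a common cause — it drives both which line a case falls under and the outcome. The crude comparison mixes populations; the stratum-specific rates are the causally relevant ones.
Standardising Line M to the population component grade mix: 0.401·31/415 + 0.599·654/2285 = 0.201.

0.20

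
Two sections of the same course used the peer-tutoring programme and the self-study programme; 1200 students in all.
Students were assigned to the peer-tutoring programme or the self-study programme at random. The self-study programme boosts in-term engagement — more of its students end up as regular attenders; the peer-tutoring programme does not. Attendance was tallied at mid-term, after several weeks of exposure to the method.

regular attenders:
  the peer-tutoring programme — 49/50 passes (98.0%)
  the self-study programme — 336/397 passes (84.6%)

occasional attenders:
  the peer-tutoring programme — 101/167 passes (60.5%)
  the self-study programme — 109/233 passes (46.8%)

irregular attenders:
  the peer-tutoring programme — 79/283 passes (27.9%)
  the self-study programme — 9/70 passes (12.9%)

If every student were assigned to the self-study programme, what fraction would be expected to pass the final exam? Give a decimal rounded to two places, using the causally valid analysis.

0.65

Mid-term attendance is recorded after the teaching method and is itself shifted by it — it sits on the causal path from teaching method to outcome. Conditioning on a mediator would strip out part of the effect we want; the pooled comparison gives the total causal effect.
So P(outcome | do(the self-study programme)) is just the pooled rate for the self-study programme: 454/700 = 0.649.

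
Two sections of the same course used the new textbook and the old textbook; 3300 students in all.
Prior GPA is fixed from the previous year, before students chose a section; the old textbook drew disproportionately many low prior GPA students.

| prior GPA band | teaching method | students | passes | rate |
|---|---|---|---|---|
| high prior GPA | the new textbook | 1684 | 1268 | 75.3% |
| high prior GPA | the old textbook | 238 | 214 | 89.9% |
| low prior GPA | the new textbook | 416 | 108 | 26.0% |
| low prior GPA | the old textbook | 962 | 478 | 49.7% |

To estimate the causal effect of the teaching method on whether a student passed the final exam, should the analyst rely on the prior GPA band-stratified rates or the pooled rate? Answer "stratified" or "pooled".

stratified

the old textbook is higher inside every prior GPA band stratum but the new textbook is higher in aggregate. Whether to stratify depends on how prior GPA band relates to the teaching method.
Since prior GPA band is a pre-existing factor (not a product of the teaching method) and it affects the outcome on its own, it is a confounder. The stratified rates, not the pooled rate, identify the causal effect.
Within each level — high prior GPA: 75.3% vs 89.9%; low prior GPA: 26.0% vs 49.7% — the old textbook is higher every time.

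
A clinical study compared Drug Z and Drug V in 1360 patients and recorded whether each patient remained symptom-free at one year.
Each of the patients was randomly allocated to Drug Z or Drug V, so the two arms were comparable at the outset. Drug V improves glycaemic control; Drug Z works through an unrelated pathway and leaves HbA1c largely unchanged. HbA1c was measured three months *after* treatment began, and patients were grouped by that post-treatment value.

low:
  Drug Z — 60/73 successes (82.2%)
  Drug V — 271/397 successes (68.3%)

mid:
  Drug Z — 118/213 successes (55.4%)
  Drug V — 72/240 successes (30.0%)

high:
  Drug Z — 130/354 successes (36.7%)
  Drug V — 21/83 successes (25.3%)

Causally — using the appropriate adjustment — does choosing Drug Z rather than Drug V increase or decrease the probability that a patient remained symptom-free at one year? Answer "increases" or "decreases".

Drug Z is higher inside every HbA1c stratum but Drug V is higher in aggregate. Whether to stratify depends on how HbA1c relates to the drug.
Stratifying would compare drugs among patients the drugs themselves sorted into HbA1c groups — a form of selection on an intermediate. The unconditioned pooled rates give the total causal effect.
Pooled: Drug Z 48.1% vs Drug V 50.6%; Drug V is higher overall.

decreases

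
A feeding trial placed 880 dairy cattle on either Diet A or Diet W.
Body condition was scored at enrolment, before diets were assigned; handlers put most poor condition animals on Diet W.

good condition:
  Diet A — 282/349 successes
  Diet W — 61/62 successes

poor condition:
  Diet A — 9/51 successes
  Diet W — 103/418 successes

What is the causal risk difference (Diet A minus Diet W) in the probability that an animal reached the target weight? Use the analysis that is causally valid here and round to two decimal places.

-0.12

The stratified and pooled comparisons disagree (Diet W wins within each starting body condition; Diet A wins overall), so the answer turns on the causal role of starting body condition.
Since starting body condition is a pre-existing factor (not a product of the diet) and it affects the outcome on its own, it is a confounder. The stratified rates, not the pooled rate, identify the causal effect.
Adjusting over the population distribution of starting body condition: 0.467·(0.808−0.984) + 0.533·(0.176−0.246) = -0.119.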